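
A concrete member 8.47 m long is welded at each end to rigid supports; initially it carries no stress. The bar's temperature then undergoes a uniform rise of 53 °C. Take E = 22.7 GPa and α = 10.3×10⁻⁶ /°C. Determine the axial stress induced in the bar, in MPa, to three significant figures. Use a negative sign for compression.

-12.4 MPa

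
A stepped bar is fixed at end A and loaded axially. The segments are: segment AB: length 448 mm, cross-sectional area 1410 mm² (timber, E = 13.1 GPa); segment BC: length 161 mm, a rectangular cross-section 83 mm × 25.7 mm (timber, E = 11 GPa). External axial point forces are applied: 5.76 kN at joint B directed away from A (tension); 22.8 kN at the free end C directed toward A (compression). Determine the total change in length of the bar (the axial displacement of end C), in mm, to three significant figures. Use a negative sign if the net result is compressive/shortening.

-0.570 mm

Internal axial forces (sectioning from the free end, tension +): N_BC = -22.8 kN, N_AB = -17.04 kN.
A_BC = 2133 mm².
δ_AB = -17040·448/(1410·13100) = -0.4133 mm
δ_BC = -22800·161/(2133·11000) = -0.1564 mm
δ = Σδ_i = -0.5697 mm.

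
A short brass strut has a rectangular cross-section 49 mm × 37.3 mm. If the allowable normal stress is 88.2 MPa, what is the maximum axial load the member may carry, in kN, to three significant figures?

A = 1828 mm².
P_max = σ_allow · A = 88.2 · 1828 = 161200 N = 161.2 kN.

161 kN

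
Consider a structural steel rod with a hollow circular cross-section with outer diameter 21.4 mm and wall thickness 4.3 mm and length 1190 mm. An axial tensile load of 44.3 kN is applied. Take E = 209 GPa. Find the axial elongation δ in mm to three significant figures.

1.09 mm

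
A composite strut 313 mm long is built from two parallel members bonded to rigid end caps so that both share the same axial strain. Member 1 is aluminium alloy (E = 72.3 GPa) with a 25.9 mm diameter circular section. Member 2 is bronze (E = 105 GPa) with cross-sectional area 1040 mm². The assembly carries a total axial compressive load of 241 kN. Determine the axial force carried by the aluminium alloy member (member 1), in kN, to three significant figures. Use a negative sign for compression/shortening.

A_1 = 526.9 mm².
Equal strain + equilibrium ⇒ each member carries load in proportion to AE: A₁E₁ = 38090000 N, A₂E₂ = 109200000 N, ΣAE = 147300000 N.
F₁ = P·A₁E₁/ΣAE = -241000·38090000/147300000 = -62330 N.

-62.3 kN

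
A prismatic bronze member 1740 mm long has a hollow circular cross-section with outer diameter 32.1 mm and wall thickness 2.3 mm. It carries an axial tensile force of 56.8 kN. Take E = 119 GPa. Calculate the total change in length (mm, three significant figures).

A = 215.3 mm².
δ_mech = NL/(AE) = 56800·1740/(215.3·119000) = 3.857 mm.

3.86 mm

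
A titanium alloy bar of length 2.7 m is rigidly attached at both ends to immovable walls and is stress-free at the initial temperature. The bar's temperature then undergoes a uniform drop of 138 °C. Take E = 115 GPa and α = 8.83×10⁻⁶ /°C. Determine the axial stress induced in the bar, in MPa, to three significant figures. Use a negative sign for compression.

Free thermal expansion αLΔT = 8.83e-6 · 2700 · -138 = -3.29 mm.
The walls impose strain ε = −(-3.29)/2700 = 1.2185e-03; σ = Eε = 115000 · 1.2185e-03 = 140.1 MPa.

140 MPa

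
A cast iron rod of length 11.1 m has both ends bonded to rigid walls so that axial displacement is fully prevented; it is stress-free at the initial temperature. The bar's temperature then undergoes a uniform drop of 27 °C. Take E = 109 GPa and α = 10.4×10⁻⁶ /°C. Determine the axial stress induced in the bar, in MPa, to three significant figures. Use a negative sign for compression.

30.6 MPa

Free thermal expansion αLΔT = 10.4e-6 · 11100 · -27 = -3.117 mm.
The walls impose strain ε = −(-3.117)/11100 = 2.8080e-04; σ = Eε = 109000 · 2.8080e-04 = 30.61 MPa.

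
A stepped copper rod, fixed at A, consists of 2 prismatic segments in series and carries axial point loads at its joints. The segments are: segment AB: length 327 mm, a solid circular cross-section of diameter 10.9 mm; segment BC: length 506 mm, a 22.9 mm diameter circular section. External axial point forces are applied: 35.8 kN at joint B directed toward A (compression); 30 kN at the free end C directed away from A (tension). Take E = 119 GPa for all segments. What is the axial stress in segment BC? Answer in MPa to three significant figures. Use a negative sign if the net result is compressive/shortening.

72.8 MPa

Internal axial forces (sectioning from the free end, tension +): N_BC = 30 kN, N_AB = -5.8 kN.
A_BC = 411.9 mm².
σ_BC = N_BC/A_BC = 30000/411.9 = 72.84 MPa.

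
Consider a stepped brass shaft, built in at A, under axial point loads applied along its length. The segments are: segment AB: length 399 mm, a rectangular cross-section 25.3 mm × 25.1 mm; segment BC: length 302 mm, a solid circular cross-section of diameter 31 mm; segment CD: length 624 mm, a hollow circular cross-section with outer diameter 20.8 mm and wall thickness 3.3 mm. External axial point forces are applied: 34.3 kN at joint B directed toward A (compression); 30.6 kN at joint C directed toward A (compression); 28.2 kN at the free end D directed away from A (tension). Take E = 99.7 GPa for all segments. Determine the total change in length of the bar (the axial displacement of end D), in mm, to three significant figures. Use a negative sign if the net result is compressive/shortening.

0.732 mm

Internal axial forces (sectioning from the free end, tension +): N_CD = 28.2 kN, N_BC = -2.4 kN, N_AB = -36.7 kN.
A_AB = 635 mm².
A_BC = 754.8 mm².
A_CD = 181.4 mm².
δ_AB = -36700·399/(635·99700) = -0.2313 mm
δ_BC = -2400·302/(754.8·99700) = -0.009632 mm
δ_CD = 28200·624/(181.4·99700) = 0.9728 mm
δ = Σδ_i = 0.7319 mm.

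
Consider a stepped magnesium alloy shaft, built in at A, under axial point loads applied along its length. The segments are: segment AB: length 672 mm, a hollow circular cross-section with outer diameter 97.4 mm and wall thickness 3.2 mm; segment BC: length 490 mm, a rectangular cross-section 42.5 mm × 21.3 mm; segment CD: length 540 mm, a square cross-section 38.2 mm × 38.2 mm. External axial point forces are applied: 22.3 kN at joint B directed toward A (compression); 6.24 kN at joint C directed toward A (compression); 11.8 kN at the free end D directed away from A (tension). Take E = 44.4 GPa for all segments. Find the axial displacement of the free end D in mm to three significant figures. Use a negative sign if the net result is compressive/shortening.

Internal axial forces (sectioning from the free end, tension +): N_CD = 11.8 kN, N_BC = 5.56 kN, N_AB = -16.74 kN.
A_AB = 947 mm².
A_BC = 905.2 mm².
A_CD = 1459 mm².
δ_AB = -16740·672/(947·44400) = -0.2675 mm
δ_BC = 5560·490/(905.2·44400) = 0.06778 mm
δ_CD = 11800·540/(1459·44400) = 0.09835 mm
δ = Σδ_i = -0.1014 mm.

-0.101 mm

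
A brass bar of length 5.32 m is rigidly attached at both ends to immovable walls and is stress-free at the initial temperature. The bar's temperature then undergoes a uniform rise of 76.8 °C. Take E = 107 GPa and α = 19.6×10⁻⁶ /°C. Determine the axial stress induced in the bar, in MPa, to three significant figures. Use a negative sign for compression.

Free thermal expansion αLΔT = 19.6e-6 · 5320 · 76.8 = 8.008 mm.
The walls impose strain ε = −(8.008)/5320 = -1.5053e-03; σ = Eε = 107000 · -1.5053e-03 = -161.1 MPa.

-161 MPa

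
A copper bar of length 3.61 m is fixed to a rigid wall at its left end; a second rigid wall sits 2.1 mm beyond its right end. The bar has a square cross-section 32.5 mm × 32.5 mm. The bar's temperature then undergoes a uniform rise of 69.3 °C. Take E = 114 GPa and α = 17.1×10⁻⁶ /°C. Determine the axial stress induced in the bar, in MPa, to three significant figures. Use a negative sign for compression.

-68.8 MPa

Free thermal expansion αLΔT = 17.1e-6 · 3610 · 69.3 = 4.278 mm.
The walls engage after the gap closes; constrained expansion = 4.278 − 2.1 = 2.178 mm.
The walls impose strain ε = −(2.178)/3610 = -6.0331e-04; σ = Eε = 114000 · -6.0331e-04 = -68.78 MPa.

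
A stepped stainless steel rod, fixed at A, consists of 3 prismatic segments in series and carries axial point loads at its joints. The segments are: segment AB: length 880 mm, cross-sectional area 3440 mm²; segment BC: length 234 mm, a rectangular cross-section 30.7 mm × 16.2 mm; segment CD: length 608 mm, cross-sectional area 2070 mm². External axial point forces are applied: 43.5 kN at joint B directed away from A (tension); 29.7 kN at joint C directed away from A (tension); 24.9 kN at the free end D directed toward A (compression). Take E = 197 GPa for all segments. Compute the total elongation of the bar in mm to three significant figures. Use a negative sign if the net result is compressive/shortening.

0.0371 mm

Internal axial forces (sectioning from the free end, tension +): N_CD = -24.9 kN, N_BC = 4.8 kN, N_AB = 48.3 kN.
A_BC = 497.3 mm².
δ_AB = 48300·880/(3440·197000) = 0.06272 mm
δ_BC = 4800·234/(497.3·197000) = 0.01146 mm
δ_CD = -24900·608/(2070·197000) = -0.03712 mm
δ = Σδ_i = 0.03706 mm.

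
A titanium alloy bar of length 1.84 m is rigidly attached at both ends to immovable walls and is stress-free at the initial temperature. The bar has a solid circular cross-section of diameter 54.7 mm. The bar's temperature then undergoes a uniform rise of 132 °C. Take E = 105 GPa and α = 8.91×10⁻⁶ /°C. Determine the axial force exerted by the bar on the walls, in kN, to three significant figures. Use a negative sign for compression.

Free thermal expansion αLΔT = 8.91e-6 · 1840 · 132 = 2.164 mm.
The walls impose strain ε = −(2.164)/1840 = -1.1761e-03; σ = Eε = 105000 · -1.1761e-03 = -123.5 MPa.
Wall reaction R = σ·A = -123.5·2350 = -290200 N = -290.2 kN.

-290 kN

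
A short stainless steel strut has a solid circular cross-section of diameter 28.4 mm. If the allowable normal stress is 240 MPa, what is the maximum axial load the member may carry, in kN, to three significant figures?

152 kN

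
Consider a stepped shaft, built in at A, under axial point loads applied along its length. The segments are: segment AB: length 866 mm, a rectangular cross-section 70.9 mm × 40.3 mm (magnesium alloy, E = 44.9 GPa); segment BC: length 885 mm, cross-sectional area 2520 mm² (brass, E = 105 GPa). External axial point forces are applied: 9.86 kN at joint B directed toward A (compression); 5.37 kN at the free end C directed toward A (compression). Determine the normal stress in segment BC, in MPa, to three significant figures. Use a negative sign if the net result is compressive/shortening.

Internal axial forces (sectioning from the free end, tension +): N_BC = -5.37 kN, N_AB = -15.23 kN.
σ_BC = N_BC/A_BC = -5370/2520 = -2.131 MPa.

-2.13 MPa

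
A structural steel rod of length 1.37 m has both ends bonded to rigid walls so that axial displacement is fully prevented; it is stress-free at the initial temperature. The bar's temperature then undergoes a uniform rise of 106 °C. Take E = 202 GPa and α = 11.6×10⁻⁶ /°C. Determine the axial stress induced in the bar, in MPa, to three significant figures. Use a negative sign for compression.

-248 MPa

Free thermal expansion αLΔT = 11.6e-6 · 1370 · 106 = 1.685 mm.
The walls impose strain ε = −(1.685)/1370 = -1.2296e-03; σ = Eε = 202000 · -1.2296e-03 = -248.4 MPa.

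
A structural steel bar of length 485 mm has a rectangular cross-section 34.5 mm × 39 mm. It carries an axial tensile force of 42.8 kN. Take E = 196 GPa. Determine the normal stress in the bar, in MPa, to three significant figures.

A = 1346 mm².
σ = N/A = 42800/1346 = 31.81 MPa.

31.8 MPa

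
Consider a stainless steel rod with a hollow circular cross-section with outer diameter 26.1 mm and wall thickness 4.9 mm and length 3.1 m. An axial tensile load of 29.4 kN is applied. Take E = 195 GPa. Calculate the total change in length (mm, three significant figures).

A = 326.3 mm².
δ_mech = NL/(AE) = 29400·3100/(326.3·195000) = 1.432 mm.

1.43 mm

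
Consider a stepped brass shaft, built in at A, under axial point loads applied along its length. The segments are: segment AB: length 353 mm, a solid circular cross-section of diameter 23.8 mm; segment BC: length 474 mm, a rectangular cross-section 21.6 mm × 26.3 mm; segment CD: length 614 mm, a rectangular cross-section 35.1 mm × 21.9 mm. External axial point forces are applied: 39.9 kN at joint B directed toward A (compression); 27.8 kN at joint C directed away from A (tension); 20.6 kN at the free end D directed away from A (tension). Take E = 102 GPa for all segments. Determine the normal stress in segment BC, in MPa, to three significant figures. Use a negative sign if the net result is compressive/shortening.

85.2 MPa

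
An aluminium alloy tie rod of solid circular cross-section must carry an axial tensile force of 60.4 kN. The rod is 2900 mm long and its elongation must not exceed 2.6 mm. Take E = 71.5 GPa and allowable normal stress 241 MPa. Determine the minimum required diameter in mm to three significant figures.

Required area A ≥ P/σ_allow = 60400/241 = 250.6 mm².
For a solid circular section, d ≥ √(4A/π) = 17.86 mm.
Elongation limit: A ≥ PL/(Eδ_allow) = 60400·2900/(71500·2.6) = 942.2 mm² ⇒ d ≥ 34.64 mm.
The elongation limit governs.

34.6 mm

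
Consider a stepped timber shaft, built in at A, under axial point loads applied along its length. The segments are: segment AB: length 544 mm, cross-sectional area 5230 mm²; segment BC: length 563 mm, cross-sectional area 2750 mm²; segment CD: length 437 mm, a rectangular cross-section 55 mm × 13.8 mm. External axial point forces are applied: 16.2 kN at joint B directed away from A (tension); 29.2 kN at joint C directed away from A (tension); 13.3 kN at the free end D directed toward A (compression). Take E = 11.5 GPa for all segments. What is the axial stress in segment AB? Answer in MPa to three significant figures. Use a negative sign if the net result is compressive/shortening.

Internal axial forces (sectioning from the free end, tension +): N_CD = -13.3 kN, N_BC = 15.9 kN, N_AB = 32.1 kN.
σ_AB = N_AB/A_AB = 32100/5230 = 6.138 MPa.

6.14 MPa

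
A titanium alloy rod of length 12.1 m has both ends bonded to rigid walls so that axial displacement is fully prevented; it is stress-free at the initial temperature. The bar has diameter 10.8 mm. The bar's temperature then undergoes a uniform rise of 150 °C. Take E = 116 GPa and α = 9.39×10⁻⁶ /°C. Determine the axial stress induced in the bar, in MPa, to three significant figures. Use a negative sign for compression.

Free thermal expansion αLΔT = 9.39e-6 · 12100 · 150 = 17.04 mm.
The walls impose strain ε = −(17.04)/12100 = -1.4085e-03; σ = Eε = 116000 · -1.4085e-03 = -163.4 MPa.

-163 MPa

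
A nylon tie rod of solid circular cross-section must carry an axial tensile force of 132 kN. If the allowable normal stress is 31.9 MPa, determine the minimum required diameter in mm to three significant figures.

Required area A ≥ P/σ_allow = 132000/31.9 = 4138 mm².
For a solid circular section, d ≥ √(4A/π) = 72.58 mm.

72.6 mm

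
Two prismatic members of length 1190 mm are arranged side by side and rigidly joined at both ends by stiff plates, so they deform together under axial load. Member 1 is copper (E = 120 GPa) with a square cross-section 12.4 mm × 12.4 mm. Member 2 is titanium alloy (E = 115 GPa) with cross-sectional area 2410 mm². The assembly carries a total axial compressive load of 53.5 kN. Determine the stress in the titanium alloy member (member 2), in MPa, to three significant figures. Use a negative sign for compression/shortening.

A_1 = 153.8 mm².
Equal strain + equilibrium ⇒ each member carries load in proportion to AE: A₁E₁ = 18450000 N, A₂E₂ = 277200000 N, ΣAE = 295600000 N.
σ₂ = P·E₂/ΣAE = -53500·115000/295600000 = -20.81 MPa.

-20.8 MPa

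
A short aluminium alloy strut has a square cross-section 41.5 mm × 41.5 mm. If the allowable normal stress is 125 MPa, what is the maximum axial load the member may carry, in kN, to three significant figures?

215 kN

A = 1722 mm².
P_max = σ_allow · A = 125 · 1722 = 215300 N = 215.3 kN.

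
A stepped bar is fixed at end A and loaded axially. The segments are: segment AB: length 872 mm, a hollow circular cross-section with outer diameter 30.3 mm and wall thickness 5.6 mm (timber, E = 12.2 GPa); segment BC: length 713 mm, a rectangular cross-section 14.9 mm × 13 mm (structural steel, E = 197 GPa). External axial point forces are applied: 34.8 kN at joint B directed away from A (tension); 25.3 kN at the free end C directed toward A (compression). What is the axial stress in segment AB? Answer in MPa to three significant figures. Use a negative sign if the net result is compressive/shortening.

21.9 MPa

Internal axial forces (sectioning from the free end, tension +): N_BC = -25.3 kN, N_AB = 9.5 kN.
A_AB = 434.5 mm².
σ_AB = N_AB/A_AB = 9500/434.5 = 21.86 MPa.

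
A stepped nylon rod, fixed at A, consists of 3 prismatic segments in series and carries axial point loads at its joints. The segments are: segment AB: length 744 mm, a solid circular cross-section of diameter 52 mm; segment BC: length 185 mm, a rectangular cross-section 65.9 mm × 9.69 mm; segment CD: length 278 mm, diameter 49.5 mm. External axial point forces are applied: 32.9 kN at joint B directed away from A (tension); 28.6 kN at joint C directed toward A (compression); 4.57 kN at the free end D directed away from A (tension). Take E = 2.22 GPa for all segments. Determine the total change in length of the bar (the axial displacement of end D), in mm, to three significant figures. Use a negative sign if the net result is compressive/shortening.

Internal axial forces (sectioning from the free end, tension +): N_CD = 4.57 kN, N_BC = -24.03 kN, N_AB = 8.87 kN.
A_AB = 2124 mm².
A_BC = 638.6 mm².
A_CD = 1924 mm².
δ_AB = 8870·744/(2124·2220) = 1.4 mm
δ_BC = -24030·185/(638.6·2220) = -3.136 mm
δ_CD = 4570·278/(1924·2220) = 0.2974 mm
δ = Σδ_i = -1.439 mm.

-1.44 mm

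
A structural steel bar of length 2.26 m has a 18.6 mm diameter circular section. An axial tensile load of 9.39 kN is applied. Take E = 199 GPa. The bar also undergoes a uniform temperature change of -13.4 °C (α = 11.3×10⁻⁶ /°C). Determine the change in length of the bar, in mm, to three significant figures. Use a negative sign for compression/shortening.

0.0503 mm

A = 271.7 mm².
δ_mech = NL/(AE) = 9390·2260/(271.7·199000) = 0.3925 mm.
δ_thermal = αLΔT = 11.3e-6·2260·-13.4 = -0.3422 mm.
δ = δ_mech + δ_thermal = 0.05026 mm.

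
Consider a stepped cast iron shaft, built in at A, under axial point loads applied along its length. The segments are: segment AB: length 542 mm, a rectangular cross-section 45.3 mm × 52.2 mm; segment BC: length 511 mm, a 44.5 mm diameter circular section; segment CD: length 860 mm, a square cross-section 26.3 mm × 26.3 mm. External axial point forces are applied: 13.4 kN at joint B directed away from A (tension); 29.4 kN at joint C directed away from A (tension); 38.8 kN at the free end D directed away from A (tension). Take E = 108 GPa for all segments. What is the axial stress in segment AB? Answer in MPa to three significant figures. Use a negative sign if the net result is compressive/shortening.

34.5 MPa

Internal axial forces (sectioning from the free end, tension +): N_CD = 38.8 kN, N_BC = 68.2 kN, N_AB = 81.6 kN.
A_AB = 2365 mm².
σ_AB = N_AB/A_AB = 81600/2365 = 34.51 MPa.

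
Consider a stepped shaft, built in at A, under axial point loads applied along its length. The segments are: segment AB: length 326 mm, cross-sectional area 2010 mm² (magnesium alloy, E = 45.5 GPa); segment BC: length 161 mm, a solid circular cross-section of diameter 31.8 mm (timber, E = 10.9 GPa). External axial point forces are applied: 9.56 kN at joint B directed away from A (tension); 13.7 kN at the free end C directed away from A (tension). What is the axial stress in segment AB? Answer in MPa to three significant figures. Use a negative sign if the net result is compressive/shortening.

11.6 MPa

Internal axial forces (sectioning from the free end, tension +): N_BC = 13.7 kN, N_AB = 23.26 kN.
σ_AB = N_AB/A_AB = 23260/2010 = 11.57 MPa.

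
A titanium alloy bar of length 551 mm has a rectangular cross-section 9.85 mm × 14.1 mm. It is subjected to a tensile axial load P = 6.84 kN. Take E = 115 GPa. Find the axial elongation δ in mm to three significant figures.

A = 138.9 mm².
δ_mech = NL/(AE) = 6840·551/(138.9·115000) = 0.236 mm.

0.236 mm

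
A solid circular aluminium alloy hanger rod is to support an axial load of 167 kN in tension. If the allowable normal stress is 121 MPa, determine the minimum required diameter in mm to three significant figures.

41.9 mm

Required area A ≥ P/σ_allow = 167000/121 = 1380 mm².
For a solid circular section, d ≥ √(4A/π) = 41.92 mm.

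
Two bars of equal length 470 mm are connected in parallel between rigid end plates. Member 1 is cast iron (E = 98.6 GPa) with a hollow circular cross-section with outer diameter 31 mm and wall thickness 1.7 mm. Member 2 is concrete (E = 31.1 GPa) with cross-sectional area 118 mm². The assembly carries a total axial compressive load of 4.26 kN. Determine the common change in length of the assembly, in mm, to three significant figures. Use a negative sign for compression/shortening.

A_1 = 156.5 mm².
Equal strain + equilibrium ⇒ each member carries load in proportion to AE: A₁E₁ = 15430000 N, A₂E₂ = 3670000 N, ΣAE = 19100000 N.
δ = PL/ΣAE = -4260·470/19100000 = -0.1048 mm.

-0.105 mm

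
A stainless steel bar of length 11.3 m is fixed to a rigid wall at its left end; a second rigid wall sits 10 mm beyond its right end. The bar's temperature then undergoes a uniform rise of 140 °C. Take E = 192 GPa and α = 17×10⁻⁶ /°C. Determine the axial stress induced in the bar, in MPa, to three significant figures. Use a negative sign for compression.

Free thermal expansion αLΔT = 17e-6 · 11300 · 140 = 26.89 mm.
The walls engage after the gap closes; constrained expansion = 26.89 − 10 = 16.89 mm.
The walls impose strain ε = −(16.89)/11300 = -1.4950e-03; σ = Eε = 192000 · -1.4950e-03 = -287 MPa.

-287 MPa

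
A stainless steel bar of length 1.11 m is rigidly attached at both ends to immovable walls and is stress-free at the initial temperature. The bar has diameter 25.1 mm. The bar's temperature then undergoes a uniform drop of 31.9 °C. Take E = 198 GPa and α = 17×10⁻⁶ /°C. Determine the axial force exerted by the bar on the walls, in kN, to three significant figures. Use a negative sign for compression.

Free thermal expansion αLΔT = 17e-6 · 1110 · -31.9 = -0.602 mm.
The walls impose strain ε = −(-0.602)/1110 = 5.4230e-04; σ = Eε = 198000 · 5.4230e-04 = 107.4 MPa.
Wall reaction R = σ·A = 107.4·494.8 = 53130 N = 53.13 kN.

53.1 kN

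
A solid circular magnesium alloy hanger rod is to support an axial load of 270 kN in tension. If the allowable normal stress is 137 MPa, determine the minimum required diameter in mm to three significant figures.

Required area A ≥ P/σ_allow = 270000/137 = 1971 mm².
For a solid circular section, d ≥ √(4A/π) = 50.09 mm.

50.1 mm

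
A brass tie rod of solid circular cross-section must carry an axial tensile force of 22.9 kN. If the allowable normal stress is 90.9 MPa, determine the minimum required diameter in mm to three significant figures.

Required area A ≥ P/σ_allow = 22900/90.9 = 251.9 mm².
For a solid circular section, d ≥ √(4A/π) = 17.91 mm.

17.9 mm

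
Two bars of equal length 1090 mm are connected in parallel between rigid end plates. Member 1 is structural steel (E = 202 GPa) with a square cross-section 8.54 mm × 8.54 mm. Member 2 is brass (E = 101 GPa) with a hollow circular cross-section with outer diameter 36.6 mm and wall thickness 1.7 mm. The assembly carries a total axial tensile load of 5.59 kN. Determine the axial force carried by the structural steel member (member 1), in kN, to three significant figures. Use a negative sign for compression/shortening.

2.45 kN

A_1 = 72.93 mm².
A_2 = 186.4 mm².
Equal strain + equilibrium ⇒ each member carries load in proportion to AE: A₁E₁ = 14730000 N, A₂E₂ = 18830000 N, ΣAE = 33560000 N.
F₁ = P·A₁E₁/ΣAE = 5590·14730000/33560000 = 2454 N.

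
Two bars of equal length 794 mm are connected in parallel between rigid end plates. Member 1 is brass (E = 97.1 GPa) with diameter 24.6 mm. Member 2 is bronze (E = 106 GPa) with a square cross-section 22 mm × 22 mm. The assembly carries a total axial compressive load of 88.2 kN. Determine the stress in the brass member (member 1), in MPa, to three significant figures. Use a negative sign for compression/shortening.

-87.9 MPa

A_1 = 475.3 mm².
A_2 = 484 mm².
Equal strain + equilibrium ⇒ each member carries load in proportion to AE: A₁E₁ = 46150000 N, A₂E₂ = 51300000 N, ΣAE = 97450000 N.
σ₁ = P·E₁/ΣAE = -88200·97100/97450000 = -87.88 MPa.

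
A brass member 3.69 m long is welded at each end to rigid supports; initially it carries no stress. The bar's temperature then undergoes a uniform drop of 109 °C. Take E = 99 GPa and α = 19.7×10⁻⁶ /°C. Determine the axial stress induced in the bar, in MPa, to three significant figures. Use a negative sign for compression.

213 MPa

Free thermal expansion αLΔT = 19.7e-6 · 3690 · -109 = -7.924 mm.
The walls impose strain ε = −(-7.924)/3690 = 2.1473e-03; σ = Eε = 99000 · 2.1473e-03 = 212.6 MPa.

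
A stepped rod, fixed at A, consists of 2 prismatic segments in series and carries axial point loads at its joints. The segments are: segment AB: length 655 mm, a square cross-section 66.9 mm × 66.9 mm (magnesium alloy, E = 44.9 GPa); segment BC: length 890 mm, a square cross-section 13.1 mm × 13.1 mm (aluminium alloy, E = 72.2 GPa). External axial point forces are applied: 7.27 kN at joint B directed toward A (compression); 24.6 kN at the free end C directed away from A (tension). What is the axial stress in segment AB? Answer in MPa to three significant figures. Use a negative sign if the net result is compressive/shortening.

3.87 MPa

Internal axial forces (sectioning from the free end, tension +): N_BC = 24.6 kN, N_AB = 17.33 kN.
A_AB = 4476 mm².
σ_AB = N_AB/A_AB = 17330/4476 = 3.872 MPa.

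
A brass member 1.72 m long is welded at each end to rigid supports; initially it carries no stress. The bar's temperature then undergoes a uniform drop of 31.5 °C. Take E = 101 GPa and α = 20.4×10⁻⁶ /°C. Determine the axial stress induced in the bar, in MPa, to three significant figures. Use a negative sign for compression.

Free thermal expansion αLΔT = 20.4e-6 · 1720 · -31.5 = -1.105 mm.
The walls impose strain ε = −(-1.105)/1720 = 6.4260e-04; σ = Eε = 101000 · 6.4260e-04 = 64.9 MPa.

64.9 MPa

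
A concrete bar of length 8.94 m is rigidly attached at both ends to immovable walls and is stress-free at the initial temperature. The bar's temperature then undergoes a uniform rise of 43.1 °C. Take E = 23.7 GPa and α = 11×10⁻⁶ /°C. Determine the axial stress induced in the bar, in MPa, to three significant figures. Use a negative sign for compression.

Free thermal expansion αLΔT = 11e-6 · 8940 · 43.1 = 4.238 mm.
The walls impose strain ε = −(4.238)/8940 = -4.7410e-04; σ = Eε = 23700 · -4.7410e-04 = -11.24 MPa.

-11.2 MPa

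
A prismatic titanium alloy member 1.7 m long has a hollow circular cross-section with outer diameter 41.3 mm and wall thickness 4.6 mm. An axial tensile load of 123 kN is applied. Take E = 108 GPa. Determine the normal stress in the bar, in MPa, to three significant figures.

232 MPa

A = 530.4 mm².
σ = N/A = 123000/530.4 = 231.9 MPa.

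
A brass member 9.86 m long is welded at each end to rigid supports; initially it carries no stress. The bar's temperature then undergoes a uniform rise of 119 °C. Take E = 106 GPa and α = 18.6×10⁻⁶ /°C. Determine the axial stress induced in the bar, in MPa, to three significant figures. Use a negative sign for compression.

-235 MPa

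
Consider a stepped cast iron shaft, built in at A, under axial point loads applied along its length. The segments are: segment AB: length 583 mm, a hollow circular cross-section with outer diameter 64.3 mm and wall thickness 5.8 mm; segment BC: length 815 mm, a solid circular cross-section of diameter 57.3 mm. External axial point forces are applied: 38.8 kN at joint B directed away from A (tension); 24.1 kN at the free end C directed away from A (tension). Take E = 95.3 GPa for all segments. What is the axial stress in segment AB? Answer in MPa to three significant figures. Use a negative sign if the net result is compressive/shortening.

Internal axial forces (sectioning from the free end, tension +): N_BC = 24.1 kN, N_AB = 62.9 kN.
A_AB = 1066 mm².
σ_AB = N_AB/A_AB = 62900/1066 = 59.01 MPa.

59.0 MPa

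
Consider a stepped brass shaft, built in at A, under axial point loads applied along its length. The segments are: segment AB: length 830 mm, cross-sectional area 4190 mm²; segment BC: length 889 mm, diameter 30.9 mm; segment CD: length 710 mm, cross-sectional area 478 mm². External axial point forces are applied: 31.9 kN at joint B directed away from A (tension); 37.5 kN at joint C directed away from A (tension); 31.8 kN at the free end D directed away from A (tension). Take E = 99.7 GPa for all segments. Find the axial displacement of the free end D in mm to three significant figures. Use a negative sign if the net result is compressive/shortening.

Internal axial forces (sectioning from the free end, tension +): N_CD = 31.8 kN, N_BC = 69.3 kN, N_AB = 101.2 kN.
A_BC = 749.9 mm².
δ_AB = 101200·830/(4190·99700) = 0.2011 mm
δ_BC = 69300·889/(749.9·99700) = 0.824 mm
δ_CD = 31800·710/(478·99700) = 0.4738 mm
δ = Σδ_i = 1.499 mm.

1.50 mm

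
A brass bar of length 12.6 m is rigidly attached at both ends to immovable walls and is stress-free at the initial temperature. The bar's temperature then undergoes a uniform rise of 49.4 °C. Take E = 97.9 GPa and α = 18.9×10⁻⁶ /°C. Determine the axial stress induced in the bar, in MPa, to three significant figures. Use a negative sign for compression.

Free thermal expansion αLΔT = 18.9e-6 · 12600 · 49.4 = 11.76 mm.
The walls impose strain ε = −(11.76)/12600 = -9.3366e-04; σ = Eε = 97900 · -9.3366e-04 = -91.41 MPa.

-91.4 MPa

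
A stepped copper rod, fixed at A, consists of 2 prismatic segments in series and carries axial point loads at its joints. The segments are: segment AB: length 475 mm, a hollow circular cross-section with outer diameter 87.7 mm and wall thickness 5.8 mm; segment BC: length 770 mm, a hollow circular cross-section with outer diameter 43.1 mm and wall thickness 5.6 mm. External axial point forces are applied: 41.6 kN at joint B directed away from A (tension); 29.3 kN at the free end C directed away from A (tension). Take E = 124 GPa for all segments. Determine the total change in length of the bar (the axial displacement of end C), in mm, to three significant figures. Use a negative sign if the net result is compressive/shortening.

0.458 mm

Internal axial forces (sectioning from the free end, tension +): N_BC = 29.3 kN, N_AB = 70.9 kN.
A_AB = 1492 mm².
A_BC = 659.7 mm².
δ_AB = 70900·475/(1492·124000) = 0.182 mm
δ_BC = 29300·770/(659.7·124000) = 0.2758 mm
δ = Σδ_i = 0.4578 mm.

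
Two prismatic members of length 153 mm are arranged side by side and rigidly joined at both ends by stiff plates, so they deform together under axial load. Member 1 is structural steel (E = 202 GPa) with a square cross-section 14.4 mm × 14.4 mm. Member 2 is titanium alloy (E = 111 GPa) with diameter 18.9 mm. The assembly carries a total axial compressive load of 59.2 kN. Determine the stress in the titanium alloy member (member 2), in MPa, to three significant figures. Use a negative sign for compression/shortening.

-90.0 MPa

A_1 = 207.4 mm².
A_2 = 280.6 mm².
Equal strain + equilibrium ⇒ each member carries load in proportion to AE: A₁E₁ = 41890000 N, A₂E₂ = 31140000 N, ΣAE = 73030000 N.
σ₂ = P·E₂/ΣAE = -59200·111000/73030000 = -89.98 MPa.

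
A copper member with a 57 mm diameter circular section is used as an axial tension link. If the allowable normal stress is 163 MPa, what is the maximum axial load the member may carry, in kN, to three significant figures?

416 kN

A = 2552 mm².
P_max = σ_allow · A = 163 · 2552 = 415900 N = 415.9 kN.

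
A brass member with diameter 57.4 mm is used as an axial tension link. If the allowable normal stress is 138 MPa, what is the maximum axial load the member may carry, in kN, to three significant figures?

A = 2588 mm².
P_max = σ_allow · A = 138 · 2588 = 357100 N = 357.1 kN.

357 kN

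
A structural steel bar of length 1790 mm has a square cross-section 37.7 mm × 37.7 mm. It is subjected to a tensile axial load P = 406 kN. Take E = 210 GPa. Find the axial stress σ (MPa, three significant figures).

286 MPa

A = 1421 mm².
σ = N/A = 406000/1421 = 285.7 MPa.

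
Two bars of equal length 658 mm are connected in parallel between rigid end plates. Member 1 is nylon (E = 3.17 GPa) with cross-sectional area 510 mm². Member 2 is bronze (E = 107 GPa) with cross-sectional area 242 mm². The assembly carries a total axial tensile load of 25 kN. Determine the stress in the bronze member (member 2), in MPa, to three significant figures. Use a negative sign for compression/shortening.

97.2 MPa

Equal strain + equilibrium ⇒ each member carries load in proportion to AE: A₁E₁ = 1617000 N, A₂E₂ = 25890000 N, ΣAE = 27510000 N.
σ₂ = P·E₂/ΣAE = 25000·107000/27510000 = 97.23 MPa.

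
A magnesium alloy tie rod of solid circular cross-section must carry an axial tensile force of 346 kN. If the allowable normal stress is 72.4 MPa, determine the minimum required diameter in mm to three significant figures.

Required area A ≥ P/σ_allow = 346000/72.4 = 4779 mm².
For a solid circular section, d ≥ √(4A/π) = 78.01 mm.

78.0 mm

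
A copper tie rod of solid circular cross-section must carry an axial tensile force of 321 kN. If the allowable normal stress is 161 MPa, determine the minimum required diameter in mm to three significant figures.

Required area A ≥ P/σ_allow = 321000/161 = 1994 mm².
For a solid circular section, d ≥ √(4A/π) = 50.38 mm.

50.4 mm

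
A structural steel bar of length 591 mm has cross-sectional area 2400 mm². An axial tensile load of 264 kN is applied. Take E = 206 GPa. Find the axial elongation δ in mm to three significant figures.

δ_mech = NL/(AE) = 264000·591/(2400·206000) = 0.3156 mm.

0.316 mm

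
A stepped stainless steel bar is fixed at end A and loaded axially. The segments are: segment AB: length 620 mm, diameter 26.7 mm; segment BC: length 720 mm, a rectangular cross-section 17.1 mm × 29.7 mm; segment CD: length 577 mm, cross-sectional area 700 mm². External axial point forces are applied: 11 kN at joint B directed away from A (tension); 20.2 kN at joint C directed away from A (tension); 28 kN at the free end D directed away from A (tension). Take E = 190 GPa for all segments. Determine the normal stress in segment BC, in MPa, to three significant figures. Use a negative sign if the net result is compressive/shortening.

Internal axial forces (sectioning from the free end, tension +): N_CD = 28 kN, N_BC = 48.2 kN, N_AB = 59.2 kN.
A_BC = 507.9 mm².
σ_BC = N_BC/A_BC = 48200/507.9 = 94.91 MPa.

94.9 MPa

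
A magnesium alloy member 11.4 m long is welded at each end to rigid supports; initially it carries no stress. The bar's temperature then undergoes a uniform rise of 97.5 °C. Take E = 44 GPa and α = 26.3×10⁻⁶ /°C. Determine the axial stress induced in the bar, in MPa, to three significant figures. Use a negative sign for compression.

Free thermal expansion αLΔT = 26.3e-6 · 11400 · 97.5 = 29.23 mm.
The walls impose strain ε = −(29.23)/11400 = -2.5642e-03; σ = Eε = 44000 · -2.5642e-03 = -112.8 MPa.

-113 MPa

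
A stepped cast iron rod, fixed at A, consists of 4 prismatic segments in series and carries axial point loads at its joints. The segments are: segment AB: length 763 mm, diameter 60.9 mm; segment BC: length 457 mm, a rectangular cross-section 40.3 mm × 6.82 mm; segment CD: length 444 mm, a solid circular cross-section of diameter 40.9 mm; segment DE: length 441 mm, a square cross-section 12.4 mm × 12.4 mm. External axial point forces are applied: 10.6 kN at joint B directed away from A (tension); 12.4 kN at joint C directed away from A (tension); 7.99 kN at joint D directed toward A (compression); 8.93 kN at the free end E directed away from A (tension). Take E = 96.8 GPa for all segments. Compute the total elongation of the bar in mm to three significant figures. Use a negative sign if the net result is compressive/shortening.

0.562 mm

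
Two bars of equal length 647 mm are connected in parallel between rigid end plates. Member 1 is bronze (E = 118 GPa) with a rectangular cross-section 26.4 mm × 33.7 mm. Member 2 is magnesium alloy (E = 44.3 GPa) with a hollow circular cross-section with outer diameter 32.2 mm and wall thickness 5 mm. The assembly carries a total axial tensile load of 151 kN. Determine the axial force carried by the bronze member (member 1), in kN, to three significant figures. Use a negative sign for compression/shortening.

A_1 = 889.7 mm².
A_2 = 427.3 mm².
Equal strain + equilibrium ⇒ each member carries load in proportion to AE: A₁E₁ = 105000000 N, A₂E₂ = 18930000 N, ΣAE = 123900000 N.
F₁ = P·A₁E₁/ΣAE = 151000·105000000/123900000 = 127900 N.

128 kN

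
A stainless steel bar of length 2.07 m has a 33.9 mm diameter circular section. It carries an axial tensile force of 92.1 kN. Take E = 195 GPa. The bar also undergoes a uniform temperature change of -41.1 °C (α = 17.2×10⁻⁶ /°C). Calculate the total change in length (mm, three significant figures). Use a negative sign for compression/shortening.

A = 902.6 mm².
δ_mech = NL/(AE) = 92100·2070/(902.6·195000) = 1.083 mm.
δ_thermal = αLΔT = 17.2e-6·2070·-41.1 = -1.463 mm.
δ = δ_mech + δ_thermal = -0.3801 mm.

-0.380 mm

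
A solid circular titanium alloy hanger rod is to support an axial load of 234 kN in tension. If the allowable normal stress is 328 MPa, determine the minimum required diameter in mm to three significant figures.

Required area A ≥ P/σ_allow = 234000/328 = 713.4 mm².
For a solid circular section, d ≥ √(4A/π) = 30.14 mm.

30.1 mm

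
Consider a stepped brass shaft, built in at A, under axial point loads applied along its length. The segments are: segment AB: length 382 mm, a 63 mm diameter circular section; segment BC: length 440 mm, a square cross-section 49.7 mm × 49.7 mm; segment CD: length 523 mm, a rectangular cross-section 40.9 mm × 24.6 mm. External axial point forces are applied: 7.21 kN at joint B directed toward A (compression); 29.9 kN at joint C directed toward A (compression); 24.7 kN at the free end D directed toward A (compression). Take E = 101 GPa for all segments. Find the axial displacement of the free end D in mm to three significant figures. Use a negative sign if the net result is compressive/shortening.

Internal axial forces (sectioning from the free end, tension +): N_CD = -24.7 kN, N_BC = -54.6 kN, N_AB = -61.81 kN.
A_AB = 3117 mm².
A_BC = 2470 mm².
A_CD = 1006 mm².
δ_AB = -61810·382/(3117·101000) = -0.07499 mm
δ_BC = -54600·440/(2470·101000) = -0.0963 mm
δ_CD = -24700·523/(1006·101000) = -0.1271 mm
δ = Σδ_i = -0.2984 mm.

-0.298 mm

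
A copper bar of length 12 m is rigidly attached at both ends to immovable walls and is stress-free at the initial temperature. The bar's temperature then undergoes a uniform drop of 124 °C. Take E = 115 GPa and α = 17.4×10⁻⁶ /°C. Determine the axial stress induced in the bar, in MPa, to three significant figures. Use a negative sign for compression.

248 MPa

Free thermal expansion αLΔT = 17.4e-6 · 12000 · -124 = -25.89 mm.
The walls impose strain ε = −(-25.89)/12000 = 2.1576e-03; σ = Eε = 115000 · 2.1576e-03 = 248.1 MPa.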